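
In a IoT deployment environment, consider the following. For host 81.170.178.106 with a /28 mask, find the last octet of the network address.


Given: IP = 81.170.178.106, prefix = /28
Subnet mask = 255.255.255.240
Last octet of IP: 106
Last octet of mask: 240
Network last octet = 106 AND 240 = 96

96


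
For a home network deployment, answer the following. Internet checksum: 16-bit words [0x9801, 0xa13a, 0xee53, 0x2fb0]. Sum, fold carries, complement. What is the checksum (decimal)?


Given words: [0x9801, 0xa13a, 0xee53, 0x2fb0]
Step 1: Sum all words
Raw sum = 38913 + 41274 + 61011 + 12208 = 153406
Step 2: Fold carry: (22334 + 2) = 22336
One's complement = ~22336 & 0xFFFF = 43199

43199


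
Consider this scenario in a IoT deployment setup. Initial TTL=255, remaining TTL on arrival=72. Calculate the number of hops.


Given: initial TTL = 255, received TTL = 72
Hops = initial TTL - received TTL
Hops = 255 - 72 = 183

183


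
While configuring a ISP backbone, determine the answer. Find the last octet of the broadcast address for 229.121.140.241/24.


Given: IP = 229.121.140.241, prefix = /24
Host bits = 32 - 24 = 8
Network last octet = 241 AND mask = 0
Host part size = 2^8 - 1 = 255
Broadcast last octet = 0 OR 255 = 255

255


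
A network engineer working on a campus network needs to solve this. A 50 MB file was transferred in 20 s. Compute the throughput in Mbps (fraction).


Given: file = 50 MB, time = 20 s
File in Mb = 50 * 8 = 400 Mb
Throughput = 400 / 20 Mbps
Throughput = 20 Mbps

20


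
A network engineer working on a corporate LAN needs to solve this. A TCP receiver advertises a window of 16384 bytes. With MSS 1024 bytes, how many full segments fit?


Given: RWND = 16384 bytes, MSS = 1024 bytes
Full segments = floor(RWND / MSS)
Full segments = floor(16384 / 1024)
Full segments = floor(16.0) = 16

16


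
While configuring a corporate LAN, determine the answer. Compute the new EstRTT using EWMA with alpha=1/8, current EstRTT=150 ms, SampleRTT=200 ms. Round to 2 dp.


Given: EstRTT = 150 ms, SampleRTT = 200 ms, alpha = 1/8
New EstRTT = (1 - alpha) * EstRTT + alpha * SampleRTT
(7/8) * 150 = 131.25
(1/8) * 200 = 25
New EstRTT = 131.25 + 25 = 156.25 ms -> 156.25 ms (2 dp)

156.25


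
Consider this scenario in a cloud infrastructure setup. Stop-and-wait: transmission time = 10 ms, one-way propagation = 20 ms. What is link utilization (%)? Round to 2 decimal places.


Given: Ttrans = 10 ms, Tprop = 20 ms
RTT = 2 * Tprop = 2 * 20 = 40 ms
U = Ttrans / (Ttrans + RTT)
U = 10 / (10 + 40)
U = 10 / 50 = 0.2
U% = 20.00%

20.00


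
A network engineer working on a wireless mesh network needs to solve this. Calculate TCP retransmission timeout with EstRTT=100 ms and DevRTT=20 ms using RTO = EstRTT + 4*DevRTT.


Given: EstRTT = 100 ms, DevRTT = 20 ms
Timeout = EstRTT + 4 * DevRTT
4 * DevRTT = 4 * 20 = 80
Timeout = 100 + 80 = 180 ms

180


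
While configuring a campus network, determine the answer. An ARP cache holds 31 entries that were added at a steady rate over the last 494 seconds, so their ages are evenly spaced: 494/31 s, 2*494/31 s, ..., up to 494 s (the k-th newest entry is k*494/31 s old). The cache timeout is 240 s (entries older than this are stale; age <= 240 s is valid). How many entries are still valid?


Ages are k * 494/31 s for k = 1..31 (spacing = 15.9355 s).
Entry k is valid iff k * 494/31 <= 240 iff k <= 31 * 240 / 494 = 15.0607
n_valid = floor(15.0607) = 15
(n_stale = 31 - 15 = 16)

15


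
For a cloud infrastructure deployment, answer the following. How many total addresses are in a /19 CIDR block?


Given: CIDR prefix /19
Host bits = 32 - 19 = 13
Total addresses = 2^13 = 8192

8192


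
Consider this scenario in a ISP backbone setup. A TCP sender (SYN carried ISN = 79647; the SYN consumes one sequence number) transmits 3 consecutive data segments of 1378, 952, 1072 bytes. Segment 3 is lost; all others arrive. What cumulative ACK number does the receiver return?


SYN uses sequence number 79647; first data byte = ISN + 1 = 79648.
Segment 1: SEQ = 79648, len = 1378 B, covers [79648, 81025]
Segment 2: SEQ = 81026, len = 952 B, covers [81026, 81977]
Segment 3: SEQ = 81978, len = 1072 B, covers [81978, 83049] [LOST]
In-order data received: bytes [79648, 81977] (segments 1..2).
Segment 3 missing -> gap begins at byte 81978.
Cumulative ACK = next expected in-order byte = 79648 + 1378 + 952 = 81978

81978


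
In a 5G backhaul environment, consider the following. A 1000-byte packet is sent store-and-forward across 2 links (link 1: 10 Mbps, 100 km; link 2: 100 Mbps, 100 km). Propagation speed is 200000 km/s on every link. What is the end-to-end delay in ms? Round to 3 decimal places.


Packet = 1000 bytes = 8000 bits. Store-and-forward: sum (t_trans + t_prop) per link.
Link 1: t_trans = 8000/(10*10^6) s = 0.8000 ms; t_prop = 100/200000 s = 0.5000 ms; subtotal = 1.3000 ms
Link 2: t_trans = 8000/(100*10^6) s = 0.0800 ms; t_prop = 100/200000 s = 0.5000 ms; subtotal = 0.5800 ms
End-to-end = 1.3000 + 0.5800 = 1.8800 ms -> 1.880 ms (3 dp)

1.880


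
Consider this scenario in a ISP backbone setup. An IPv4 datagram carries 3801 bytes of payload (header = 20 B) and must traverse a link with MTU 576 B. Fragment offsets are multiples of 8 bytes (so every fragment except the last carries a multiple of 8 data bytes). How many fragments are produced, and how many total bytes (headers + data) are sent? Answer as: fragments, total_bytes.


Max data per non-final fragment = floor((MTU - header)/8)*8 = floor((576 - 20)/8)*8 = floor(556/8)*8 = 552 B
Final fragment needs no 8-byte alignment: it can carry up to MTU - header = 556 B
Non-final fragments needed = ceil((payload - 556) / 552) = ceil(3245/552) = ceil(5.8786) = 6
Number of fragments = 6 + 1 = 7
Fragment sizes (data): 6 * 552 B + 489 B (last, 489 <= 556 OK)
Total bytes sent = payload + n_frags * header = 3801 + 7*20 = 3801 + 140 = 3941 B

7, 3941


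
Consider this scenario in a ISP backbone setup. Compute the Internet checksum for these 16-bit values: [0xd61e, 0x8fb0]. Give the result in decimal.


Given words: [0xd61e, 0x8fb0]
Step 1: Sum all words
Raw sum = 54814 + 36784 = 91598
Step 2: Fold carry: (26062 + 1) = 26063
One's complement = ~26063 & 0xFFFF = 39472

39472


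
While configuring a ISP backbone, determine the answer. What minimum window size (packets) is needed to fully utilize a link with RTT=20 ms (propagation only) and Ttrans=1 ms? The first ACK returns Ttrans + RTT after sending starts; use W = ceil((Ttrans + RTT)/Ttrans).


Given: Ttrans = 1 ms, RTT = 20 ms (= 2 * Tprop, Tprop = 10 ms)
Time until first ACK returns = Ttrans + RTT = 1 + 20 = 21 ms
Need W * Ttrans >= Ttrans + RTT  ->  W >= (Ttrans + RTT) / Ttrans
(Ttrans + RTT) / Ttrans = 21 / 1 = 21
W_min = ceil(21) = 21

21


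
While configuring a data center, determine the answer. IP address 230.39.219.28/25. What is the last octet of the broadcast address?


Given: IP = 230.39.219.28, prefix = /25
Host bits = 32 - 25 = 7
Network last octet = 28 AND mask = 0
Host part size = 2^7 - 1 = 127
Broadcast last octet = 0 OR 127 = 127

127


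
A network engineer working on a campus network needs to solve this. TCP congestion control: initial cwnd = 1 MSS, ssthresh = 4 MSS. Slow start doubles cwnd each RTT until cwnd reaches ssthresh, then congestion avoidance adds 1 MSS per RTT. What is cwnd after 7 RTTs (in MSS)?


RTT 0: cwnd = 1 MSS (initial)
RTT 1: cwnd = 2 MSS (slow start, doubled)
RTT 2: cwnd = 4 MSS (slow start, doubled)
RTT 3: cwnd = 5 MSS (congestion avoidance, +1)
RTT 4: cwnd = 6 MSS (congestion avoidance, +1)
RTT 5: cwnd = 7 MSS (congestion avoidance, +1)
RTT 6: cwnd = 8 MSS (congestion avoidance, +1)
RTT 7: cwnd = 9 MSS (congestion avoidance, +1)

9


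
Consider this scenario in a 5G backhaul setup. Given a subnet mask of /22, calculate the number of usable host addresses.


Given: subnet mask /22
Host bits = 32 - 22 = 10
Total addresses = 2^10 = 1024
Usable hosts = 1024 - 2 (network + broadcast) = 1022

1022


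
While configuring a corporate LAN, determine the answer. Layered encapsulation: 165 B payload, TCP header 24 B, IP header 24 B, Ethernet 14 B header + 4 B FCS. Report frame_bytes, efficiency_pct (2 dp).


TCP segment = 165 + 24 = 189 B
IP packet = 189 + 24 = 213 B
Ethernet frame = 213 + 14 + 4 = 231 B
Efficiency = app / frame = 165 / 231 = 0.714286 = 71.4286% -> 71.43% (2 dp)

231, 71.43


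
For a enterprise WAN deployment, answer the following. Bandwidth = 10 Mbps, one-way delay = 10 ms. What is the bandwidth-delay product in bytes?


Given: bandwidth = 10 Mbps, delay = 10 ms
BDP in bits = 10 * 10^6 * 10 / 1000
BDP in bits = 100000
BDP in bytes = 100000 / 8 = 12500

12500


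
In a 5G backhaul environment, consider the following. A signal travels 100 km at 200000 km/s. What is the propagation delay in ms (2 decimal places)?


Given: distance = 100 km, speed = 200000 km/s
Delay = distance / speed = 100 / 200000 seconds
Delay in ms = 100 * 1000 / 200000
Delay = 0.5000 ms
Rounded to 2 dp = 0.50 ms

0.50


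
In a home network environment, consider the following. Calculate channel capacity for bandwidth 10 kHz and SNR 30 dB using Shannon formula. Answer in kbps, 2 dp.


Given: B = 10 kHz, SNR = 30 dB
SNR linear = 10^(30/10) = 1000
1 + SNR = 1001
log2(1001) = 9.9672262588
C = 10 * 1000 * 9.9672262588 = 99672.2626 bps
C = 99.672263 kbps -> 99.67 kbps (2 dp)

99.67


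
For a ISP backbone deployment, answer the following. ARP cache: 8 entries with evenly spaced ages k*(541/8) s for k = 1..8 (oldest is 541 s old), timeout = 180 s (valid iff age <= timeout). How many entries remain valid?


Ages are k * 541/8 s for k = 1..8 (spacing = 67.6250 s).
Entry k is valid iff k * 541/8 <= 180 iff k <= 8 * 180 / 541 = 2.6617
n_valid = floor(2.6617) = 2
(n_stale = 8 - 2 = 6)

2


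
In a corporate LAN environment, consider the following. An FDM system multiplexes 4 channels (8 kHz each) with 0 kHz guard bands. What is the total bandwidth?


Given: 4 channels, 8 kHz each, guard = 0 kHz
Channel bandwidth = 4 * 8 = 32 kHz
Guard bands = 3 gaps * 0 kHz = 0 kHz
Total = 32 + 0 = 32 kHz

32


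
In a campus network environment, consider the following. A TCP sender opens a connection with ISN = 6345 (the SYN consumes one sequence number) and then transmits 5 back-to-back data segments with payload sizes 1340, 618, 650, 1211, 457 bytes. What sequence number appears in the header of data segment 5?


The SYN occupies sequence number ISN = 6345, so the first data byte is ISN + 1 = 6346.
SEQ of data segment i = (ISN + 1) + sum of payload sizes of segments 1..i-1.
Segment 1: SEQ = 6346, payload = 1340 bytes
Segment 2: SEQ = 7686, payload = 618 bytes
Segment 3: SEQ = 8304, payload = 650 bytes
Segment 4: SEQ = 8954, payload = 1211 bytes
Segment 5: SEQ = 10165, payload = 457 bytes
SEQ of segment 5 = 6346 + 1340 + 618 + 650 + 1211 = 10165

10165


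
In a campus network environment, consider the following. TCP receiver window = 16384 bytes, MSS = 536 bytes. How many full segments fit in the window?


Given: RWND = 16384 bytes, MSS = 536 bytes
Full segments = floor(RWND / MSS)
Full segments = floor(16384 / 536)
Full segments = floor(30.5672) = 30

30


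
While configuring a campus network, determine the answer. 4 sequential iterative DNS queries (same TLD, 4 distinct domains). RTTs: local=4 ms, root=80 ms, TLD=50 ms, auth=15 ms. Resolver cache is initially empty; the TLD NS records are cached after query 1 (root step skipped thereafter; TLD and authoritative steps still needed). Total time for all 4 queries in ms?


Lookup 1 (cold cache): local + root + TLD + auth = 4 + 80 + 50 + 15 = 149 ms
Lookups 2..4 (TLD NS cached -> skip root; new domain -> still ask TLD and auth): local + TLD + auth = 4 + 50 + 15 = 69 ms each
Remaining 3 lookups: 3 * 69 = 207 ms
Total = 149 + 207 = 356 ms

356


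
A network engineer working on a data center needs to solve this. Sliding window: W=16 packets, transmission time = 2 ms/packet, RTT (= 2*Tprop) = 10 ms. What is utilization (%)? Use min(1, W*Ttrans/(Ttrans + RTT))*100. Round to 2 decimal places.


Given: W = 16, Ttrans = 2 ms, RTT = 10 ms (= 2 * Tprop, Tprop = 5 ms)
Cycle time = Ttrans + RTT = 2 + 10 = 12 ms (first packet sent until its ACK returns)
W * Ttrans = 16 * 2 = 32 ms of sending per cycle
W * Ttrans / (Ttrans + RTT) = 32 / 12 = 2.666667
U = min(1, 2.666667) = 1.000000
U% = 100.00%

100.00


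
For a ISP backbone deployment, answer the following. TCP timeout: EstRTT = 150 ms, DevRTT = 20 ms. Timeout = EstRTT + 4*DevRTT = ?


Given: EstRTT = 150 ms, DevRTT = 20 ms
Timeout = EstRTT + 4 * DevRTT
4 * DevRTT = 4 * 20 = 80
Timeout = 150 + 80 = 230 ms

230


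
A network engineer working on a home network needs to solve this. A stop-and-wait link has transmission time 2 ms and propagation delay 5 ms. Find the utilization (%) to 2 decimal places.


Given: Ttrans = 2 ms, Tprop = 5 ms
RTT = 2 * Tprop = 2 * 5 = 10 ms
U = Ttrans / (Ttrans + RTT)
U = 2 / (2 + 10)
U = 2 / 12 = 0.166667
U% = 16.67%

16.67


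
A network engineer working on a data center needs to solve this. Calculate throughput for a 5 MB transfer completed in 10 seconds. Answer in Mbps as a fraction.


Given: file = 5 MB, time = 10 s
File in Mb = 5 * 8 = 40 Mb
Throughput = 40 / 10 Mbps
Throughput = 4 Mbps

4


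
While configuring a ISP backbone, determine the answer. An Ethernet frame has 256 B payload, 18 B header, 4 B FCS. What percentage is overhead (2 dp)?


Given: payload = 256 B, header = 18 B, trailer = 4 B
Overhead bytes = header + trailer = 18 + 4 = 22
Total frame = payload + overhead = 256 + 22 = 278
Overhead % = 22 / 278 * 100 = 7.9137% -> 7.91% (2 dp)

7.91


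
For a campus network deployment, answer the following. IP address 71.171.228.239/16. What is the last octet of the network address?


Given: IP = 71.171.228.239, prefix = /16
Subnet mask = 255.255.0.0
Last octet of IP: 239
Last octet of mask: 0
Network last octet = 239 AND 0 = 0

0


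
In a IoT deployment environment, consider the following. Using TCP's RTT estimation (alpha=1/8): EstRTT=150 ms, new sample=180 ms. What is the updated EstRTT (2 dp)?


Given: EstRTT = 150 ms, SampleRTT = 180 ms, alpha = 1/8
New EstRTT = (1 - alpha) * EstRTT + alpha * SampleRTT
(7/8) * 150 = 131.25
(1/8) * 180 = 22.5
New EstRTT = 131.25 + 22.5 = 153.75 ms -> 153.75 ms (2 dp)

153.75


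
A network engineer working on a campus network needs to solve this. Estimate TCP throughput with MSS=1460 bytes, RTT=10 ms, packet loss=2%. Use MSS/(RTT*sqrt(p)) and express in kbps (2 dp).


Given: MSS = 1460 bytes, RTT = 10 ms, loss = 2%
RTT in seconds = 10 / 1000 = 0.01
Loss rate = 2% = 0.02
sqrt(loss) = sqrt(0.02) = 0.141421356237
Throughput (bytes/s) = 1460 / (0.01 * 0.141421356237) = 1032375.9005
Throughput (kbps) = 1032375.9005 * 8 / 1000 = 8259.007204 -> 8259.01 kbps (2 dp)

8259.01


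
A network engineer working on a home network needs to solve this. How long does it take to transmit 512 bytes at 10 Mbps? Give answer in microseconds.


Given: packet = 512 bytes, bandwidth = 10 Mbps
Packet in bits = 512 * 8 = 4096 bits
Bandwidth = 10 * 10^6 = 10000000 bps
Time = 4096 / 10000000 seconds
Time in us = 4096 * 10^6 / 10000000 = 409.6

409.6


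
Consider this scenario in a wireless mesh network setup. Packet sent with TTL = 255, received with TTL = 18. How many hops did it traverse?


Given: initial TTL = 255, received TTL = 18
Hops = initial TTL - received TTL
Hops = 255 - 18 = 237

237


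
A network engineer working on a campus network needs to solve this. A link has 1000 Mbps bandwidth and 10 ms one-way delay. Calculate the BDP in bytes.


Given: bandwidth = 1000 Mbps, delay = 10 ms
BDP in bits = 1000 * 10^6 * 10 / 1000
BDP in bits = 10000000
BDP in bytes = 10000000 / 8 = 1250000

1250000


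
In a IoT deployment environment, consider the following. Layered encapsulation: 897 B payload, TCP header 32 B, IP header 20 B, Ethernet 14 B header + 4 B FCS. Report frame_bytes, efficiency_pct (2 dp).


TCP segment = 897 + 32 = 929 B
IP packet = 929 + 20 = 949 B
Ethernet frame = 949 + 14 + 4 = 967 B
Efficiency = app / frame = 897 / 967 = 0.927611 = 92.7611% -> 92.76% (2 dp)

967, 92.76


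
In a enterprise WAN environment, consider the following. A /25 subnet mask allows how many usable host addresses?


Given: subnet mask /25
Host bits = 32 - 25 = 7
Total addresses = 2^7 = 128
Usable hosts = 128 - 2 (network + broadcast) = 126

126


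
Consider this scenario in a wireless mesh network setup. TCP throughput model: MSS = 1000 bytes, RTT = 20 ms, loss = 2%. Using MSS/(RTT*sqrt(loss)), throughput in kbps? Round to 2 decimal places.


Given: MSS = 1000 bytes, RTT = 20 ms, loss = 2%
RTT in seconds = 20 / 1000 = 0.02
Loss rate = 2% = 0.02
sqrt(loss) = sqrt(0.02) = 0.141421356237
Throughput (bytes/s) = 1000 / (0.02 * 0.141421356237) = 353553.3906
Throughput (kbps) = 353553.3906 * 8 / 1000 = 2828.427125 -> 2828.43 kbps (2 dp)

2828.43


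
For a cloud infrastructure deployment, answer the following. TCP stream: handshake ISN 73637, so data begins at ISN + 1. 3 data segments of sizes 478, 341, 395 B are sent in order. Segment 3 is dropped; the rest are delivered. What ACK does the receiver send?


SYN uses sequence number 73637; first data byte = ISN + 1 = 73638.
Segment 1: SEQ = 73638, len = 478 B, covers [73638, 74115]
Segment 2: SEQ = 74116, len = 341 B, covers [74116, 74456]
Segment 3: SEQ = 74457, len = 395 B, covers [74457, 74851] [LOST]
In-order data received: bytes [73638, 74456] (segments 1..2).
Segment 3 missing -> gap begins at byte 74457.
Cumulative ACK = next expected in-order byte = 73638 + 478 + 341 = 74457

74457


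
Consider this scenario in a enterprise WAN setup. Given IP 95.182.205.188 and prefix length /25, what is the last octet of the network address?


Given: IP = 95.182.205.188, prefix = /25
Subnet mask = 255.255.255.128
Last octet of IP: 188
Last octet of mask: 128
Network last octet = 188 AND 128 = 128

128


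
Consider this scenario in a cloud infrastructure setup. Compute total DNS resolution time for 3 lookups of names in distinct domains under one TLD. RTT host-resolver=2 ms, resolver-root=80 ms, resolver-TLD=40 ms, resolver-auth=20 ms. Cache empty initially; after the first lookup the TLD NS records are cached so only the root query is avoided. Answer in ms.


Lookup 1 (cold cache): local + root + TLD + auth = 2 + 80 + 40 + 20 = 142 ms
Lookups 2..3 (TLD NS cached -> skip root; new domain -> still ask TLD and auth): local + TLD + auth = 2 + 40 + 20 = 62 ms each
Remaining 2 lookups: 2 * 62 = 124 ms
Total = 142 + 124 = 266 ms

266


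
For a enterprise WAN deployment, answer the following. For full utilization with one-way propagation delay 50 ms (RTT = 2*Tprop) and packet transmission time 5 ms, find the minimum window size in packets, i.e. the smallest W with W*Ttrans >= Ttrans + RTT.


Given: Ttrans = 5 ms, RTT = 100 ms (= 2 * Tprop, Tprop = 50 ms)
Time until first ACK returns = Ttrans + RTT = 5 + 100 = 105 ms
Need W * Ttrans >= Ttrans + RTT  ->  W >= (Ttrans + RTT) / Ttrans
(Ttrans + RTT) / Ttrans = 105 / 5 = 21
W_min = ceil(21) = 21

21


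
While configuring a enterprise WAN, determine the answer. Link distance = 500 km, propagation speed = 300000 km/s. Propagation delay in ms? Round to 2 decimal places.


Given: distance = 500 km, speed = 300000 km/s
Delay = distance / speed = 500 / 300000 seconds
Delay in ms = 500 * 1000 / 300000
Delay = 1.6667 ms
Rounded to 2 dp = 1.67 ms

1.67


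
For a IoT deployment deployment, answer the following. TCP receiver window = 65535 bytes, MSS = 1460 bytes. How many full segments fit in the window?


Given: RWND = 65535 bytes, MSS = 1460 bytes
Full segments = floor(RWND / MSS)
Full segments = floor(65535 / 1460)
Full segments = floor(44.887) = 44

44


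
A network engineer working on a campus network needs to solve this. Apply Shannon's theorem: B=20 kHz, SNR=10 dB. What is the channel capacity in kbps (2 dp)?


Given: B = 20 kHz, SNR = 10 dB
SNR linear = 10^(10/10) = 10
1 + SNR = 11
log2(11) = 3.4594316186
C = 20 * 1000 * 3.4594316186 = 69188.6324 bps
C = 69.188632 kbps -> 69.19 kbps (2 dp)

69.19


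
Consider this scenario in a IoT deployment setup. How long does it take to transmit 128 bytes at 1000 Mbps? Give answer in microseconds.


Given: packet = 128 bytes, bandwidth = 1000 Mbps
Packet in bits = 128 * 8 = 1024 bits
Bandwidth = 1000 * 10^6 = 1000000000 bps
Time = 1024 / 1000000000 seconds
Time in us = 1024 * 10^6 / 1000000000 = 1.024

1.024


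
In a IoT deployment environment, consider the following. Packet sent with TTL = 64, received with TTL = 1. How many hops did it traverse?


Given: initial TTL = 64, received TTL = 1
Hops = initial TTL - received TTL
Hops = 64 - 1 = 63

63


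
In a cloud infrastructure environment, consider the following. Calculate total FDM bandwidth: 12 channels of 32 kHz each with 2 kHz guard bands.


Given: 12 channels, 32 kHz each, guard = 2 kHz
Channel bandwidth = 12 * 32 = 384 kHz
Guard bands = 11 gaps * 2 kHz = 22 kHz
Total = 384 + 22 = 406 kHz

406


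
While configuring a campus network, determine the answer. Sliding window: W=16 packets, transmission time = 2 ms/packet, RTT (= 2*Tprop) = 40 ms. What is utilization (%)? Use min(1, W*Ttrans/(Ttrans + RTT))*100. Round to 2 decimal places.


Given: W = 16, Ttrans = 2 ms, RTT = 40 ms (= 2 * Tprop, Tprop = 20 ms)
Cycle time = Ttrans + RTT = 2 + 40 = 42 ms (first packet sent until its ACK returns)
W * Ttrans = 16 * 2 = 32 ms of sending per cycle
W * Ttrans / (Ttrans + RTT) = 32 / 42 = 0.761905
U = min(1, 0.761905) = 0.761905
U% = 76.19%

76.19


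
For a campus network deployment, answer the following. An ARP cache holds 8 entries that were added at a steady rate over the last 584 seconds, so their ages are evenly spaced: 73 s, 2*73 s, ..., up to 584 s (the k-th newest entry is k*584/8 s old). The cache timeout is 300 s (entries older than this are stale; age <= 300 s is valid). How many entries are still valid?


Ages are k * 584/8 s for k = 1..8 (spacing = 73.0000 s).
Entry k is valid iff k * 584/8 <= 300 iff k <= 8 * 300 / 584 = 4.1096
n_valid = floor(4.1096) = 4
(n_stale = 8 - 4 = 4)

4


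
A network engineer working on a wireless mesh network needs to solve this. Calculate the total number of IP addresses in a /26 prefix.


Given: CIDR prefix /26
Host bits = 32 - 26 = 6
Total addresses = 2^6 = 64

64


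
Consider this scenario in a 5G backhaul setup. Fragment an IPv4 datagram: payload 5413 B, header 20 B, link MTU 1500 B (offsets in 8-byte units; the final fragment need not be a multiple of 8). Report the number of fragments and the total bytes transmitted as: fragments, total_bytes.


Max data per non-final fragment = floor((MTU - header)/8)*8 = floor((1500 - 20)/8)*8 = floor(1480/8)*8 = 1480 B
Final fragment needs no 8-byte alignment: it can carry up to MTU - header = 1480 B
Non-final fragments needed = ceil((payload - 1480) / 1480) = ceil(3933/1480) = ceil(2.6574) = 3
Number of fragments = 3 + 1 = 4
Fragment sizes (data): 3 * 1480 B + 973 B (last, 973 <= 1480 OK)
Total bytes sent = payload + n_frags * header = 5413 + 4*20 = 5413 + 80 = 5493 B

4, 5493


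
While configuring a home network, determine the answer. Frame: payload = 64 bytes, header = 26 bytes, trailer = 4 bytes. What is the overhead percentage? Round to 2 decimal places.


Given: payload = 64 B, header = 26 B, trailer = 4 B
Overhead bytes = header + trailer = 26 + 4 = 30
Total frame = payload + overhead = 64 + 30 = 94
Overhead % = 30 / 94 * 100 = 31.9149% -> 31.91% (2 dp)

31.91


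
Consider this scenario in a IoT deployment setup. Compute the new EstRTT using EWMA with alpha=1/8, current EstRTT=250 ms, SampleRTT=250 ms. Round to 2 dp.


Given: EstRTT = 250 ms, SampleRTT = 250 ms, alpha = 1/8
New EstRTT = (1 - alpha) * EstRTT + alpha * SampleRTT
(7/8) * 250 = 218.75
(1/8) * 250 = 31.25
New EstRTT = 218.75 + 31.25 = 250 ms -> 250.00 ms (2 dp)

250.00


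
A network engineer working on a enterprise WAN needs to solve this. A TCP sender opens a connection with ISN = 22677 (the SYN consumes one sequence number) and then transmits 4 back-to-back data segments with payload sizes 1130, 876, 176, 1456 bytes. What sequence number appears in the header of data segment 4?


The SYN occupies sequence number ISN = 22677, so the first data byte is ISN + 1 = 22678.
SEQ of data segment i = (ISN + 1) + sum of payload sizes of segments 1..i-1.
Segment 1: SEQ = 22678, payload = 1130 bytes
Segment 2: SEQ = 23808, payload = 876 bytes
Segment 3: SEQ = 24684, payload = 176 bytes
Segment 4: SEQ = 24860, payload = 1456 bytes
SEQ of segment 4 = 22678 + 1130 + 876 + 176 = 24860

24860


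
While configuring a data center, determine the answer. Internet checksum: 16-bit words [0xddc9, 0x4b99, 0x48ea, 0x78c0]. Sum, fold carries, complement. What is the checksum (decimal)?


Given words: [0xddc9, 0x4b99, 0x48ea, 0x78c0]
Step 1: Sum all words
Raw sum = 56777 + 19353 + 18666 + 30912 = 125708
Step 2: Fold carry: (60172 + 1) = 60173
One's complement = ~60173 & 0xFFFF = 5362

5362


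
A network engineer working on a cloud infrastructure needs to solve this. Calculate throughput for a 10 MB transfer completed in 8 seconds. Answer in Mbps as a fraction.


Given: file = 10 MB, time = 8 s
File in Mb = 10 * 8 = 80 Mb
Throughput = 80 / 8 Mbps
Throughput = 10 Mbps

10


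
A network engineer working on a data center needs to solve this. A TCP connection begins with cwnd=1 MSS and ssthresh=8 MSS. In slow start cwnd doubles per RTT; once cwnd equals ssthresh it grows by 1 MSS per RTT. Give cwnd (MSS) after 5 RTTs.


RTT 0: cwnd = 1 MSS (initial)
RTT 1: cwnd = 2 MSS (slow start, doubled)
RTT 2: cwnd = 4 MSS (slow start, doubled)
RTT 3: cwnd = 8 MSS (slow start, doubled)
RTT 4: cwnd = 9 MSS (congestion avoidance, +1)
RTT 5: cwnd = 10 MSS (congestion avoidance, +1)

10


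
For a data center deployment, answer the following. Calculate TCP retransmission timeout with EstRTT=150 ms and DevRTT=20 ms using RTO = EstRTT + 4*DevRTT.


Given: EstRTT = 150 ms, DevRTT = 20 ms
Timeout = EstRTT + 4 * DevRTT
4 * DevRTT = 4 * 20 = 80
Timeout = 150 + 80 = 230 ms

230


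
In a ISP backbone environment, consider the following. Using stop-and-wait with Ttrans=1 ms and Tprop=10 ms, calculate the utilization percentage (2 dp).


Given: Ttrans = 1 ms, Tprop = 10 ms
RTT = 2 * Tprop = 2 * 10 = 20 ms
U = Ttrans / (Ttrans + RTT)
U = 1 / (1 + 20)
U = 1 / 21 = 0.047619
U% = 4.76%

4.76


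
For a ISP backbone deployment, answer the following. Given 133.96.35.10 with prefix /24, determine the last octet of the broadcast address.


Given: IP = 133.96.35.10, prefix = /24
Host bits = 32 - 24 = 8
Network last octet = 10 AND mask = 0
Host part size = 2^8 - 1 = 255
Broadcast last octet = 0 OR 255 = 255

255


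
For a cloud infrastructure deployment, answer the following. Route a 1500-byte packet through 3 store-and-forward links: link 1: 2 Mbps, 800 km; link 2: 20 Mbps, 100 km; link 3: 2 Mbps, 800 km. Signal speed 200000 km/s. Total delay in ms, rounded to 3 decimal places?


Packet = 1500 bytes = 12000 bits. Store-and-forward: sum (t_trans + t_prop) per link.
Link 1: t_trans = 12000/(2*10^6) s = 6.0000 ms; t_prop = 800/200000 s = 4.0000 ms; subtotal = 10.0000 ms
Link 2: t_trans = 12000/(20*10^6) s = 0.6000 ms; t_prop = 100/200000 s = 0.5000 ms; subtotal = 1.1000 ms
Link 3: t_trans = 12000/(2*10^6) s = 6.0000 ms; t_prop = 800/200000 s = 4.0000 ms; subtotal = 10.0000 ms
End-to-end = 10.0000 + 1.1000 + 10.0000 = 21.1000 ms -> 21.100 ms (3 dp)

21.100


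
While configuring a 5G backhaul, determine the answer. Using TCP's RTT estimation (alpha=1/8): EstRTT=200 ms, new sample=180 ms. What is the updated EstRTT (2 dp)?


Given: EstRTT = 200 ms, SampleRTT = 180 ms, alpha = 1/8
New EstRTT = (1 - alpha) * EstRTT + alpha * SampleRTT
(7/8) * 200 = 175
(1/8) * 180 = 22.5
New EstRTT = 175 + 22.5 = 197.5 ms -> 197.50 ms (2 dp)

197.50


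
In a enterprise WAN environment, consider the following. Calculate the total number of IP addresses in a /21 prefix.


Given: CIDR prefix /21
Host bits = 32 - 21 = 11
Total addresses = 2^11 = 2048

2048


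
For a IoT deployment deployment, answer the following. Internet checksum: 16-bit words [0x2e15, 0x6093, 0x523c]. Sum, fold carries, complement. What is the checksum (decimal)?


Given words: [0x2e15, 0x6093, 0x523c]
Step 1: Sum all words
Raw sum = 11797 + 24723 + 21052 = 57572
One's complement = ~57572 & 0xFFFF = 7963

7963


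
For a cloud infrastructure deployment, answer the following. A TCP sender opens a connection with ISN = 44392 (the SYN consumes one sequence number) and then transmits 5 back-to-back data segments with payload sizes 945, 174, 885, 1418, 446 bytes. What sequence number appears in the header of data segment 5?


The SYN occupies sequence number ISN = 44392, so the first data byte is ISN + 1 = 44393.
SEQ of data segment i = (ISN + 1) + sum of payload sizes of segments 1..i-1.
Segment 1: SEQ = 44393, payload = 945 bytes
Segment 2: SEQ = 45338, payload = 174 bytes
Segment 3: SEQ = 45512, payload = 885 bytes
Segment 4: SEQ = 46397, payload = 1418 bytes
Segment 5: SEQ = 47815, payload = 446 bytes
SEQ of segment 5 = 44393 + 945 + 174 + 885 + 1418 = 47815

47815


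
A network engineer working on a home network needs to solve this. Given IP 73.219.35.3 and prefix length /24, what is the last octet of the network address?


Given: IP = 73.219.35.3, prefix = /24
Subnet mask = 255.255.255.0
Last octet of IP: 3
Last octet of mask: 0
Network last octet = 3 AND 0 = 0

0


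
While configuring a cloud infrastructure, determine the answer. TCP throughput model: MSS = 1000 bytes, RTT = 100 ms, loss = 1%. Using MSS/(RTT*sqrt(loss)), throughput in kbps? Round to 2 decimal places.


Given: MSS = 1000 bytes, RTT = 100 ms, loss = 1%
RTT in seconds = 100 / 1000 = 0.1
Loss rate = 1% = 0.01
sqrt(loss) = sqrt(0.01) = 0.1
Throughput (bytes/s) = 1000 / (0.1 * 0.1) = 100000.0000
Throughput (kbps) = 100000.0000 * 8 / 1000 = 800.000000 -> 800.00 kbps (2 dp)

800.00


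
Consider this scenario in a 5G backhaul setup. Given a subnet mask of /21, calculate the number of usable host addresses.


Given: subnet mask /21
Host bits = 32 - 21 = 11
Total addresses = 2^11 = 2048
Usable hosts = 2048 - 2 (network + broadcast) = 2046

2046


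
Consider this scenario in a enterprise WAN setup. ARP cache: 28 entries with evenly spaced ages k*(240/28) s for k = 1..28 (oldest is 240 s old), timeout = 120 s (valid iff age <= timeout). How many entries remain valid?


Ages are k * 240/28 s for k = 1..28 (spacing = 8.5714 s).
Entry k is valid iff k * 240/28 <= 120 iff k <= 28 * 120 / 240 = 14.0000
n_valid = floor(14.0000) = 14
(n_stale = 28 - 14 = 14)

14


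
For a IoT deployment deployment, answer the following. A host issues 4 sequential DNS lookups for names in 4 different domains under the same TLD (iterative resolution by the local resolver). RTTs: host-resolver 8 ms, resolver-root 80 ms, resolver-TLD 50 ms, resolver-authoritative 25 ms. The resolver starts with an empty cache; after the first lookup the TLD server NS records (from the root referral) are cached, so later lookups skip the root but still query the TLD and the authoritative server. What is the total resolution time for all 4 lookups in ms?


Lookup 1 (cold cache): local + root + TLD + auth = 8 + 80 + 50 + 25 = 163 ms
Lookups 2..4 (TLD NS cached -> skip root; new domain -> still ask TLD and auth): local + TLD + auth = 8 + 50 + 25 = 83 ms each
Remaining 3 lookups: 3 * 83 = 249 ms
Total = 163 + 249 = 412 ms

412


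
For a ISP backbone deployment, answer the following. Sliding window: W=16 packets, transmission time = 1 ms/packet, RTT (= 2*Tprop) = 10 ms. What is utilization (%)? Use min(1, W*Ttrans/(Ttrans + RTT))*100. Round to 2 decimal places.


Given: W = 16, Ttrans = 1 ms, RTT = 10 ms (= 2 * Tprop, Tprop = 5 ms)
Cycle time = Ttrans + RTT = 1 + 10 = 11 ms (first packet sent until its ACK returns)
W * Ttrans = 16 * 1 = 16 ms of sending per cycle
W * Ttrans / (Ttrans + RTT) = 16 / 11 = 1.454545
U = min(1, 1.454545) = 1.000000
U% = 100.00%

100.00


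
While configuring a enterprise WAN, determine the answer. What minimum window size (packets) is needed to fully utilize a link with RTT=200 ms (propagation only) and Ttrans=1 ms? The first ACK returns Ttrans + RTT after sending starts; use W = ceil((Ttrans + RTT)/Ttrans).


Given: Ttrans = 1 ms, RTT = 200 ms (= 2 * Tprop, Tprop = 100 ms)
Time until first ACK returns = Ttrans + RTT = 1 + 200 = 201 ms
Need W * Ttrans >= Ttrans + RTT  ->  W >= (Ttrans + RTT) / Ttrans
(Ttrans + RTT) / Ttrans = 201 / 1 = 201
W_min = ceil(201) = 201

201


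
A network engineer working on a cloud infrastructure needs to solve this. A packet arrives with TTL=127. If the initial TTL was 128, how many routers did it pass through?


Given: initial TTL = 128, received TTL = 127
Hops = initial TTL - received TTL
Hops = 128 - 127 = 1

1


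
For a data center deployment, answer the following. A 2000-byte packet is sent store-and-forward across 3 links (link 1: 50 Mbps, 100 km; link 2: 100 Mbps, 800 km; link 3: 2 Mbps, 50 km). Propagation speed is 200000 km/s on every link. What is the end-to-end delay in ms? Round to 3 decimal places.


Packet = 2000 bytes = 16000 bits. Store-and-forward: sum (t_trans + t_prop) per link.
Link 1: t_trans = 16000/(50*10^6) s = 0.3200 ms; t_prop = 100/200000 s = 0.5000 ms; subtotal = 0.8200 ms
Link 2: t_trans = 16000/(100*10^6) s = 0.1600 ms; t_prop = 800/200000 s = 4.0000 ms; subtotal = 4.1600 ms
Link 3: t_trans = 16000/(2*10^6) s = 8.0000 ms; t_prop = 50/200000 s = 0.2500 ms; subtotal = 8.2500 ms
End-to-end = 0.8200 + 4.1600 + 8.2500 = 13.2300 ms -> 13.230 ms (3 dp)

13.230


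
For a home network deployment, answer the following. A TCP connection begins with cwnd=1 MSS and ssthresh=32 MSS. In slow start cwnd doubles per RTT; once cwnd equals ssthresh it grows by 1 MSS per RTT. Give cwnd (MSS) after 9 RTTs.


RTT 0: cwnd = 1 MSS (initial)
RTT 1: cwnd = 2 MSS (slow start, doubled)
RTT 2: cwnd = 4 MSS (slow start, doubled)
RTT 3: cwnd = 8 MSS (slow start, doubled)
RTT 4: cwnd = 16 MSS (slow start, doubled)
RTT 5: cwnd = 32 MSS (slow start, doubled)
RTT 6: cwnd = 33 MSS (congestion avoidance, +1)
RTT 7: cwnd = 34 MSS (congestion avoidance, +1)
RTT 8: cwnd = 35 MSS (congestion avoidance, +1)
RTT 9: cwnd = 36 MSS (congestion avoidance, +1)

36


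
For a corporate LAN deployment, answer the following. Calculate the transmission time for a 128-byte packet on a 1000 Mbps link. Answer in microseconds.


Given: packet = 128 bytes, bandwidth = 1000 Mbps
Packet in bits = 128 * 8 = 1024 bits
Bandwidth = 1000 * 10^6 = 1000000000 bps
Time = 1024 / 1000000000 seconds
Time in us = 1024 * 10^6 / 1000000000 = 1.024

1.024


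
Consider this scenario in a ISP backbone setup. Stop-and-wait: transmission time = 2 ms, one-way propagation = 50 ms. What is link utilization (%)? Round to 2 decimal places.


Given: Ttrans = 2 ms, Tprop = 50 ms
RTT = 2 * Tprop = 2 * 50 = 100 ms
U = Ttrans / (Ttrans + RTT)
U = 2 / (2 + 100)
U = 2 / 102 = 0.019608
U% = 1.96%

1.96


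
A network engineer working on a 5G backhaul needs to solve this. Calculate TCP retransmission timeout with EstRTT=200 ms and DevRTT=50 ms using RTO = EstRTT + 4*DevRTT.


Given: EstRTT = 200 ms, DevRTT = 50 ms
Timeout = EstRTT + 4 * DevRTT
4 * DevRTT = 4 * 50 = 200
Timeout = 200 + 200 = 400 ms

400


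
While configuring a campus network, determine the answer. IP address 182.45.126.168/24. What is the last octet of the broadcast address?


Given: IP = 182.45.126.168, prefix = /24
Host bits = 32 - 24 = 8
Network last octet = 168 AND mask = 0
Host part size = 2^8 - 1 = 255
Broadcast last octet = 0 OR 255 = 255

255


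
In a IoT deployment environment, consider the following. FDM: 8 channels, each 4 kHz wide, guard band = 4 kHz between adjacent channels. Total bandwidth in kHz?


Given: 8 channels, 4 kHz each, guard = 4 kHz
Channel bandwidth = 8 * 4 = 32 kHz
Guard bands = 7 gaps * 4 kHz = 28 kHz
Total = 32 + 28 = 60 kHz

60


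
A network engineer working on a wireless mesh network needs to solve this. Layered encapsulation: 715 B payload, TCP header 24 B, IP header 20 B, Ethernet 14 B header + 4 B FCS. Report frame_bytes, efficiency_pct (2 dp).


TCP segment = 715 + 24 = 739 B
IP packet = 739 + 20 = 759 B
Ethernet frame = 759 + 14 + 4 = 777 B
Efficiency = app / frame = 715 / 777 = 0.920206 = 92.0206% -> 92.02% (2 dp)

777, 92.02


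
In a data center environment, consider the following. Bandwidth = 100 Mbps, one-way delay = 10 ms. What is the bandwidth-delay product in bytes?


Given: bandwidth = 100 Mbps, delay = 10 ms
BDP in bits = 100 * 10^6 * 10 / 1000
BDP in bits = 1000000
BDP in bytes = 1000000 / 8 = 125000

125000


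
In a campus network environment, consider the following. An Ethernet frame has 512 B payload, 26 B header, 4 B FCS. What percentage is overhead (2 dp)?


Given: payload = 512 B, header = 26 B, trailer = 4 B
Overhead bytes = header + trailer = 26 + 4 = 30
Total frame = payload + overhead = 512 + 30 = 542
Overhead % = 30 / 542 * 100 = 5.5351% -> 5.54% (2 dp)

5.54


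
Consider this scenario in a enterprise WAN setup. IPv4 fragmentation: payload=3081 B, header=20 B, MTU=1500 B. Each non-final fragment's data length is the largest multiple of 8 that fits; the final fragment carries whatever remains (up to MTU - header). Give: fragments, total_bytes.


Max data per non-final fragment = floor((MTU - header)/8)*8 = floor((1500 - 20)/8)*8 = floor(1480/8)*8 = 1480 B
Final fragment needs no 8-byte alignment: it can carry up to MTU - header = 1480 B
Non-final fragments needed = ceil((payload - 1480) / 1480) = ceil(1601/1480) = ceil(1.0818) = 2
Number of fragments = 2 + 1 = 3
Fragment sizes (data): 2 * 1480 B + 121 B (last, 121 <= 1480 OK)
Total bytes sent = payload + n_frags * header = 3081 + 3*20 = 3081 + 60 = 3141 B

3, 3141


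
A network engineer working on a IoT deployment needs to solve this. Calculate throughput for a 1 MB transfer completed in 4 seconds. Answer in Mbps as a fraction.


Given: file = 1 MB, time = 4 s
File in Mb = 1 * 8 = 8 Mb
Throughput = 8 / 4 Mbps
Throughput = 2 Mbps

2


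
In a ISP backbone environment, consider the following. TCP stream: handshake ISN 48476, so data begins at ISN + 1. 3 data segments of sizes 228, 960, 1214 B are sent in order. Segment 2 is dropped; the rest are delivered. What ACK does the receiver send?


SYN uses sequence number 48476; first data byte = ISN + 1 = 48477.
Segment 1: SEQ = 48477, len = 228 B, covers [48477, 48704]
Segment 2: SEQ = 48705, len = 960 B, covers [48705, 49664] [LOST]
Segment 3: SEQ = 49665, len = 1214 B, covers [49665, 50878]
In-order data received: bytes [48477, 48704] (segments 1..1).
Segment 2 missing -> gap begins at byte 48705; later segments buffered out of order.
Cumulative ACK = next expected in-order byte = 48477 + 228 = 48705

48705


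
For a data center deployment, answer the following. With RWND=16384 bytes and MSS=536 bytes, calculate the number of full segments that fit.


Given: RWND = 16384 bytes, MSS = 536 bytes
Full segments = floor(RWND / MSS)
Full segments = floor(16384 / 536)
Full segments = floor(30.5672) = 30

30


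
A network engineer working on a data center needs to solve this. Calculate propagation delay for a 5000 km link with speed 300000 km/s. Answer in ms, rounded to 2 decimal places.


Given: distance = 5000 km, speed = 300000 km/s
Delay = distance / speed = 5000 / 300000 seconds
Delay in ms = 5000 * 1000 / 300000
Delay = 16.6667 ms
Rounded to 2 dp = 16.67 ms

16.67


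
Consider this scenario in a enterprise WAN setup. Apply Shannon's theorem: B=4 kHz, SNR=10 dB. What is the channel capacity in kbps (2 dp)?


Given: B = 4 kHz, SNR = 10 dB
SNR linear = 10^(10/10) = 10
1 + SNR = 11
log2(11) = 3.4594316186
C = 4 * 1000 * 3.4594316186 = 13837.7265 bps
C = 13.837726 kbps -> 13.84 kbps (2 dp)

13.84
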